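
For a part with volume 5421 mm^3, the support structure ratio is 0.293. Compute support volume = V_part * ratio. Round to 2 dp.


V_support = 5421 * 0.293 = 1588.35 mm^3


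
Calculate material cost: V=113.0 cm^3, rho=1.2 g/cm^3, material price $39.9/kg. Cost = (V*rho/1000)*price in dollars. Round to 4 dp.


Mass = 113.0*1.2/1000 = 0.1356 kg
Cost = 0.1356 * 39.9 = 5.4104 $


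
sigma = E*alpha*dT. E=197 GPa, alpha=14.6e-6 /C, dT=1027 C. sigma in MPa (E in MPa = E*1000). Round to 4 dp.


sigma = 197*1000 * 14.6e-6 * 1027 = 2953.8574 MPa


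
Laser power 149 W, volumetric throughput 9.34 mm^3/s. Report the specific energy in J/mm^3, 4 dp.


SE = 149 / 9.34 = 15.9529 J/mm^3


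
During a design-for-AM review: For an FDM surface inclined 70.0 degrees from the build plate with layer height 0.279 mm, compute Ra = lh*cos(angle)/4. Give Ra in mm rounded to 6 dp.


Ra = 0.279 * cos(70.0) / 4 = 0.023856 mm


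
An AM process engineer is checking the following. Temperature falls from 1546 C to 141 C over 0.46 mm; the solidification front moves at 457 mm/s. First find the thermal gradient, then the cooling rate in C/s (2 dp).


G = (1546-141)/0.46 = 3054.34782609 C/mm
CR = 3054.34782609 * 457 = 1395836.96 C/s


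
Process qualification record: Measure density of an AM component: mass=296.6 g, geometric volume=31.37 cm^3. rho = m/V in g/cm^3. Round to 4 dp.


rho = 296.6 / 31.37 = 9.4549 g/cm^3


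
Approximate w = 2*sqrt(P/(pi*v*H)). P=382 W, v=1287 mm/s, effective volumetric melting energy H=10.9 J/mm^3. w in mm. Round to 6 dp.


w = 2*sqrt(382/(pi*1287*10.9)) = 0.186202 mm


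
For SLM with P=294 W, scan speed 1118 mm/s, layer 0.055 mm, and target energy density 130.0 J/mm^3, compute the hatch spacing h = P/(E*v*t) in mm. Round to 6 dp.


h = 294 / (130.0*1118*0.055) = 0.036779 mm


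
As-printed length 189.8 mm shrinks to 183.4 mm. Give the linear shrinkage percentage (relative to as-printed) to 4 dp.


Shrinkage = ((189.8-183.4)/189.8)*100 = 3.372 %


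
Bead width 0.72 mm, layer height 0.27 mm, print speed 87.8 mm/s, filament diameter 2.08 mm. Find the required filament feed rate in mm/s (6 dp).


Q = 0.72 * 0.27 * 87.8 = 17.06832 mm^3/s
A_fil = pi*(2.08/2)^2 = 3.39794661 mm^2
v_feed = 17.06832 / 3.39794661 = 5.023128 mm/s


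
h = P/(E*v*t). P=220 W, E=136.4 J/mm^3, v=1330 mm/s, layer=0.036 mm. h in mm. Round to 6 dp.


h = 220 / (136.4*1330*0.036) = 0.033686 mm


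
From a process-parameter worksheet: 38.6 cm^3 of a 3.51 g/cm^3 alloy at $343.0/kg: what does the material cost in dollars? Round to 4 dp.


Mass = 38.6*3.51/1000 = 0.135486 kg
Cost = 0.135486 * 343.0 = 46.4717 $


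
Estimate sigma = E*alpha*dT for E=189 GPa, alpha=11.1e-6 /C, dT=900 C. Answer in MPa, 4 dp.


sigma = 189*1000 * 11.1e-6 * 900 = 1888.11 MPa


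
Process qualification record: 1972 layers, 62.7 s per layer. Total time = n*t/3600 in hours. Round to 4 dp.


t = 1972 * 62.7 / 3600 = 34.3457 hrs


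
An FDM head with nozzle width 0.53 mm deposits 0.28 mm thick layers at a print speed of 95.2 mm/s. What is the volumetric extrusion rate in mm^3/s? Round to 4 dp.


Rate = 0.53 * 0.28 * 95.2 = 14.1277 mm^3/s


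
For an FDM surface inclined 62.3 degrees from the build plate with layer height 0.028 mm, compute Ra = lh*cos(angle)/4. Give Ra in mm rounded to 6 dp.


Ra = 0.028 * cos(62.3) / 4 = 0.003254 mm


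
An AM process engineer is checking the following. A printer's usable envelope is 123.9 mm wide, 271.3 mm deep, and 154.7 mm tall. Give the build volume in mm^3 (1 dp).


V = 123.9 * 271.3 * 154.7 = 5200096.6 mm^3


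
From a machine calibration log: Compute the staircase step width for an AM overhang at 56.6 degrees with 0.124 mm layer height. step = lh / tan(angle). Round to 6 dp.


step = 0.124 / tan(56.6) = 0.081763 mm


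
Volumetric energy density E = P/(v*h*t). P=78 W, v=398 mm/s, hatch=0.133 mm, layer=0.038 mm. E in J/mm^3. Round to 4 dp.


E = 78 / (398*0.133*0.038) = 38.7772 J/mm^3


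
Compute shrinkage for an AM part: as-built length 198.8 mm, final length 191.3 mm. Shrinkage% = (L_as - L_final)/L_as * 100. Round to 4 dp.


Shrinkage = ((198.8-191.3)/198.8)*100 = 3.7726 %


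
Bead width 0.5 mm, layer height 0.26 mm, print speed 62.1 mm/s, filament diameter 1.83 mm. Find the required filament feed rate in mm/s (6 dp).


Q = 0.5 * 0.26 * 62.1 = 8.073 mm^3/s
A_fil = pi*(1.83/2)^2 = 2.63021991 mm^2
v_feed = 8.073 / 2.63021991 = 3.069325 mm/s


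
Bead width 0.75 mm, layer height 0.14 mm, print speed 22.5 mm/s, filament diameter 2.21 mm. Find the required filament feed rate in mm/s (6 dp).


Q = 0.75 * 0.14 * 22.5 = 2.3625 mm^3/s
A_fil = pi*(2.21/2)^2 = 3.83596317 mm^2
v_feed = 2.3625 / 3.83596317 = 0.615882 mm/s


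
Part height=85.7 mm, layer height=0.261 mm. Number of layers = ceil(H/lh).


Layers = ceil(85.7/0.261) = 329


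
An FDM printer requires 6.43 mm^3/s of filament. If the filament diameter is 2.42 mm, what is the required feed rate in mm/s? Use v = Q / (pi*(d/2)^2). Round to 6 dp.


A = pi*(2.42/2)^2 = 4.599606
v = 6.43 / 4.599606 = 1.397946 mm/s


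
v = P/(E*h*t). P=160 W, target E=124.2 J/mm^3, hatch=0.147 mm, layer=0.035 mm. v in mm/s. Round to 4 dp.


v = 160 / (124.2*0.147*0.035) = 250.3877 mm/s


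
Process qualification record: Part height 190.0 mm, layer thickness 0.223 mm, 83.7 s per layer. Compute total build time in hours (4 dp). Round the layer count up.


Layers = ceil(190.0/0.223) = 853
t = 853 * 83.7 / 3600 = 19.8323 hrs


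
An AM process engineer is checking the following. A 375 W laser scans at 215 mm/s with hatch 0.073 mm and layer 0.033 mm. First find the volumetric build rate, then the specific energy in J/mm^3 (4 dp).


Build rate = 215 * 0.073 * 0.033 = 0.517935 mm^3/s
SE = 375 / 0.517935 = 724.0291 J/mm^3


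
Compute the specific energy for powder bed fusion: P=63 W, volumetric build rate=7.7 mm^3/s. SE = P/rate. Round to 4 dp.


SE = 63 / 7.7 = 8.1818 J/mm^3


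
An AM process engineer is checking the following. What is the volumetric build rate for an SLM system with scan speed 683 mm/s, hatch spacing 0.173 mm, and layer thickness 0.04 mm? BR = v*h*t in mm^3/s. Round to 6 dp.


Rate = 683 * 0.173 * 0.04 = 4.72636 mm^3/s


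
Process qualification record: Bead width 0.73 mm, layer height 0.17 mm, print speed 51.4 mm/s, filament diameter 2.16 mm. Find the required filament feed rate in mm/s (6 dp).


Q = 0.73 * 0.17 * 51.4 = 6.37874 mm^3/s
A_fil = pi*(2.16/2)^2 = 3.66435367 mm^2
v_feed = 6.37874 / 3.66435367 = 1.740754 mm/s


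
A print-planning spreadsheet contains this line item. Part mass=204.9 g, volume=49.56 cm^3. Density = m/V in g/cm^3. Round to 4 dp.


rho = 204.9 / 49.56 = 4.1344 g/cm^3


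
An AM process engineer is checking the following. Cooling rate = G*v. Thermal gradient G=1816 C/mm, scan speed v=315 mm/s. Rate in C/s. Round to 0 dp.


CR = 1816 * 315 = 572040 C/s


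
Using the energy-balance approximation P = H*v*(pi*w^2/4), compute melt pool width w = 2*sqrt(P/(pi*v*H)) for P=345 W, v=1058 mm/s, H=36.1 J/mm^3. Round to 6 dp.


w = 2*sqrt(345/(pi*1058*36.1)) = 0.107243 mm


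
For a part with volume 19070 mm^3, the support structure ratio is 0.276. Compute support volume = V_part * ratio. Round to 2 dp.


V_support = 19070 * 0.276 = 5263.32 mm^3


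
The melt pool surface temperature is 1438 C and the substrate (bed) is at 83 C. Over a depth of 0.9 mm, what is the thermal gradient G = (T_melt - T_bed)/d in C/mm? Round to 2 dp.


G = (1438-83)/0.9 = 1505.56 C/mm


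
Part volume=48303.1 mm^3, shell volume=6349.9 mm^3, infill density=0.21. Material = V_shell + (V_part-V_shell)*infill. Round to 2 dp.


V_infill = (48303.1 - 6349.9) * 0.21 = 8810.17
V_total = 6349.9 + 8810.17 = 15160.07 mm^3


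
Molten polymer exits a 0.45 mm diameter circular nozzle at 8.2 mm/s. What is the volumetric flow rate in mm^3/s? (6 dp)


A = pi*(0.45/2)^2 = 0.15904313 mm^2
Q = 0.15904313 * 8.2 = 1.304154 mm^3/s


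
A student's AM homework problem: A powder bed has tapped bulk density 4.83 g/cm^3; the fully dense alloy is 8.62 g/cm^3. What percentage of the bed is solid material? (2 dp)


Packing = (4.83/8.62)*100 = 56.03 %


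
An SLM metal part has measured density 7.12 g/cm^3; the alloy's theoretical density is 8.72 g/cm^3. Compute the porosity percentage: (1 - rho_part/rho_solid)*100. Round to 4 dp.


Porosity = (1-7.12/8.72)*100 = 18.3486 %


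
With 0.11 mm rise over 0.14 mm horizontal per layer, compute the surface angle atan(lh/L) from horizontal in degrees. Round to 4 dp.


angle = atan(0.11/0.14) = 38.1572 degrees


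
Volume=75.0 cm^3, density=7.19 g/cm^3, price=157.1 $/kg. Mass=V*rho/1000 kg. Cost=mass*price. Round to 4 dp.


Mass = 75.0*7.19/1000 = 0.53925 kg
Cost = 0.53925 * 157.1 = 84.7162 $


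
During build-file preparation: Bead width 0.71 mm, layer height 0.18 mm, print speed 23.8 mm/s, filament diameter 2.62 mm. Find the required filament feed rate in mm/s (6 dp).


Q = 0.71 * 0.18 * 23.8 = 3.04164 mm^3/s
A_fil = pi*(2.62/2)^2 = 5.39128715 mm^2
v_feed = 3.04164 / 5.39128715 = 0.564177 mm/s


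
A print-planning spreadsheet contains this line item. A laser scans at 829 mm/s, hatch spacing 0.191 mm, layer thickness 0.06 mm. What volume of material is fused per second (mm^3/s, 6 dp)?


Rate = 829 * 0.191 * 0.06 = 9.50034 mm^3/s


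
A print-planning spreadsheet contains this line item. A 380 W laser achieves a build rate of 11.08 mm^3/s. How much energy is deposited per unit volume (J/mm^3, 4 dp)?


SE = 380 / 11.08 = 34.296 J/mm^3


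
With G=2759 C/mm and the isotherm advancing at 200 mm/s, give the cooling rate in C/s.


CR = 2759 * 200 = 551800 C/s


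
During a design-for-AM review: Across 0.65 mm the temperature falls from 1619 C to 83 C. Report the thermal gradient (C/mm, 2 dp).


G = (1619-83)/0.65 = 2363.08 C/mm


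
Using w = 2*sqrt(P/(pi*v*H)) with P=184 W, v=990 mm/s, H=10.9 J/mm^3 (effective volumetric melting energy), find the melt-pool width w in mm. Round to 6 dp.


w = 2*sqrt(184/(pi*990*10.9)) = 0.147344 mm


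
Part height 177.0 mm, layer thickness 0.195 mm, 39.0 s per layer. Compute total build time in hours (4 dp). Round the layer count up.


Layers = ceil(177.0/0.195) = 908
t = 908 * 39.0 / 3600 = 9.8367 hrs


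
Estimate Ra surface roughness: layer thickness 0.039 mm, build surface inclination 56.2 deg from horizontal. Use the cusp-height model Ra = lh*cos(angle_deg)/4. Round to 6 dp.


Ra = 0.039 * cos(56.2) / 4 = 0.005424 mm


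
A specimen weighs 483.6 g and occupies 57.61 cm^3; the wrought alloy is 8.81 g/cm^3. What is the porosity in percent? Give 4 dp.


rho_part = 483.6 / 57.61 = 8.39437598 g/cm^3
Porosity = (1 - 8.39437598/8.81)*100 = 4.7176 %


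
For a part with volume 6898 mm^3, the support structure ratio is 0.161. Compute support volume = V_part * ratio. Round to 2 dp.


V_support = 6898 * 0.161 = 1110.58 mm^3


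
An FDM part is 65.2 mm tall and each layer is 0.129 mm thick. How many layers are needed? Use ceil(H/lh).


Layers = ceil(65.2/0.129) = 506


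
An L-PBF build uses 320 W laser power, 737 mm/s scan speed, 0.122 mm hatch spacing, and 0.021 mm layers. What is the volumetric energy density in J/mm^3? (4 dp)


E = 320 / (737*0.122*0.021) = 169.4741 J/mm^3


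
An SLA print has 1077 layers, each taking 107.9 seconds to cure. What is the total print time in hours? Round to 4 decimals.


t = 1077 * 107.9 / 3600 = 32.2801 hrs


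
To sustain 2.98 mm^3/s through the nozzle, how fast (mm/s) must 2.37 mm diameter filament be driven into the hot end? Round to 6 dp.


A = pi*(2.37/2)^2 = 4.411503
v = 2.98 / 4.411503 = 0.675507 mm/s


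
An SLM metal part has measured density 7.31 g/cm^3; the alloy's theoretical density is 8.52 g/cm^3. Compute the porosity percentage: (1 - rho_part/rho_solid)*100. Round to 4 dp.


Porosity = (1-7.31/8.52)*100 = 14.2019 %


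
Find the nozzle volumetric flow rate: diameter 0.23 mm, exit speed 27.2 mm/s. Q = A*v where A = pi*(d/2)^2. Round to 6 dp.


A = pi*(0.23/2)^2 = 0.04154756 mm^2
Q = 0.04154756 * 27.2 = 1.130094 mm^3/s


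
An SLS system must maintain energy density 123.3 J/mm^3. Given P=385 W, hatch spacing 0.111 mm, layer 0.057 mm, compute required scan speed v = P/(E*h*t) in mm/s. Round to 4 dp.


v = 385 / (123.3*0.111*0.057) = 493.5144 mm/s


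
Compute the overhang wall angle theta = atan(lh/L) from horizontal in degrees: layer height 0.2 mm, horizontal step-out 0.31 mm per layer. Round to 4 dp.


angle = atan(0.2/0.31) = 32.8285 degrees


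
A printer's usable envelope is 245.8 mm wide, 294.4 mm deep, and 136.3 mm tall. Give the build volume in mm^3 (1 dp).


V = 245.8 * 294.4 * 136.3 = 9863147.8 mm^3


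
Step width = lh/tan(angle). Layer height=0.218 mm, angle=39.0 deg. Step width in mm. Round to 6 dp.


step = 0.218 / tan(39.0) = 0.269208 mm


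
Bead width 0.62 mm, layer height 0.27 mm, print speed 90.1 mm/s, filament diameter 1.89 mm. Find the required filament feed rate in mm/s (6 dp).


Q = 0.62 * 0.27 * 90.1 = 15.08274 mm^3/s
A_fil = pi*(1.89/2)^2 = 2.80552078 mm^2
v_feed = 15.08274 / 2.80552078 = 5.376093 mm/s


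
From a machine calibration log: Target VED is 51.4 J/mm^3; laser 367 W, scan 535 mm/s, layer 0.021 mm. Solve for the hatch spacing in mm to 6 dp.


h = 367 / (51.4*535*0.021) = 0.635521 mm


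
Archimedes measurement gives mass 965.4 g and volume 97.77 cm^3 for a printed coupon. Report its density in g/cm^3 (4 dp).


rho = 965.4 / 97.77 = 9.8742 g/cm^3


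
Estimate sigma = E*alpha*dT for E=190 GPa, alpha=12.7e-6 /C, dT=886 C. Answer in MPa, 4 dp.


sigma = 190*1000 * 12.7e-6 * 886 = 2137.918 MPa


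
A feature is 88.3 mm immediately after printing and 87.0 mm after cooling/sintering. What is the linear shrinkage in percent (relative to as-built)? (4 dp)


Shrinkage = ((88.3-87.0)/88.3)*100 = 1.4723 %


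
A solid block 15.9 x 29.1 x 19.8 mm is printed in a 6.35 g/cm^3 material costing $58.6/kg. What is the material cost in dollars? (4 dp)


V = 15.9 * 29.1 * 19.8 = 9161.262 mm^3 = 9.161262 cm^3
Mass = 9.161262 * 6.35 / 1000 = 0.05817401 kg
Cost = 0.05817401 * 58.6 = 3.409 $


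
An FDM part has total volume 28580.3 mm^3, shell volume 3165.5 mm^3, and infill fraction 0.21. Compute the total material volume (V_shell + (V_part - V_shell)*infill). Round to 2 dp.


V_infill = (28580.3 - 3165.5) * 0.21 = 5337.11
V_total = 3165.5 + 5337.11 = 8502.61 mm^3


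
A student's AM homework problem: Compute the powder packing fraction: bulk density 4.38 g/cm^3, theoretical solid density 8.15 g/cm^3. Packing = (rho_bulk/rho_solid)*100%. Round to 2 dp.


Packing = (4.38/8.15)*100 = 53.74 %


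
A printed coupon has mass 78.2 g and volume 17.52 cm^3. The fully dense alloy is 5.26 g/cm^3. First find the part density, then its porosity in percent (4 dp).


rho_part = 78.2 / 17.52 = 4.46347032 g/cm^3
Porosity = (1 - 4.46347032/5.26)*100 = 15.1431 %


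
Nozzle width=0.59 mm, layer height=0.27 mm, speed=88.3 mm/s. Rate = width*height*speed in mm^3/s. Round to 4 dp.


Rate = 0.59 * 0.27 * 88.3 = 14.0662 mm^3/s


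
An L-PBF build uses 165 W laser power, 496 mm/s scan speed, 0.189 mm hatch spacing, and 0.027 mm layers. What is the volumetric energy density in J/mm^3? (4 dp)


E = 165 / (496*0.189*0.027) = 65.1894 J/mm^3


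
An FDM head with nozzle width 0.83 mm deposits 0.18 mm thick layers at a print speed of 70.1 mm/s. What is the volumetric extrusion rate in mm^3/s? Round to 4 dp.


Rate = 0.83 * 0.18 * 70.1 = 10.4729 mm^3/s


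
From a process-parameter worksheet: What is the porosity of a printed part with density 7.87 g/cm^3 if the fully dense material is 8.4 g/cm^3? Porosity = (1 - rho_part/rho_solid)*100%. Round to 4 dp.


Porosity = (1-7.87/8.4)*100 = 6.3095 %


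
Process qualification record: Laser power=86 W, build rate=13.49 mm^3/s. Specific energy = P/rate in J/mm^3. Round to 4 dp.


SE = 86 / 13.49 = 6.3751 J/mm^3


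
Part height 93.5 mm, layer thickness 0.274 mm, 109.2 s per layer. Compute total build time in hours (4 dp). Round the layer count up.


Layers = ceil(93.5/0.274) = 342
t = 342 * 109.2 / 3600 = 10.374 hrs


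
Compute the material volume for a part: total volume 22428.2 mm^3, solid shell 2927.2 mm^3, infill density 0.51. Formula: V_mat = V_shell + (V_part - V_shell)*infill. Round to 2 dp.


V_infill = (22428.2 - 2927.2) * 0.51 = 9945.51
V_total = 2927.2 + 9945.51 = 12872.71 mm^3


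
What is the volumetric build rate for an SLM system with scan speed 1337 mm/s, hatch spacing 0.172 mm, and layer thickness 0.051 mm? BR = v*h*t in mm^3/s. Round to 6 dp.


Rate = 1337 * 0.172 * 0.051 = 11.728164 mm^3/s


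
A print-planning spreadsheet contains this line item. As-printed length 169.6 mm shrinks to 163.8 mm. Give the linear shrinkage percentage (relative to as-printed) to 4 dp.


Shrinkage = ((169.6-163.8)/169.6)*100 = 3.4198 %


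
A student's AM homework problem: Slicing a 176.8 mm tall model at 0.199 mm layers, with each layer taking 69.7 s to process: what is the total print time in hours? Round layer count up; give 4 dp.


Layers = ceil(176.8/0.199) = 889
t = 889 * 69.7 / 3600 = 17.212 hrs


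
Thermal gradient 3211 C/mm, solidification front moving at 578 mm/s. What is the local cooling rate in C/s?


CR = 3211 * 578 = 1855958 C/s


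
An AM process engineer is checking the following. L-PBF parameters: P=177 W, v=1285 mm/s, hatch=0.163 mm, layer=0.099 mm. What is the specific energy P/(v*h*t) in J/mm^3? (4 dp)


Build rate = 1285 * 0.163 * 0.099 = 20.736045 mm^3/s
SE = 177 / 20.736045 = 8.5359 J/mm^3


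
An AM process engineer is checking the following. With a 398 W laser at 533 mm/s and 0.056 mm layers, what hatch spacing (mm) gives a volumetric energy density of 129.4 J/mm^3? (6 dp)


h = 398 / (129.4*533*0.056) = 0.103047 mm


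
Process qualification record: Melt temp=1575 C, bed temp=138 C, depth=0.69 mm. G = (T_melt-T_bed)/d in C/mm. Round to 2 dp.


G = (1575-138)/0.69 = 2082.61 C/mm


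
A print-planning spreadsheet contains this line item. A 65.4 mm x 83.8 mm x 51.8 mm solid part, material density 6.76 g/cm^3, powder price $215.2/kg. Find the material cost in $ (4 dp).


V = 65.4 * 83.8 * 51.8 = 283890.936 mm^3 = 283.890936 cm^3
Mass = 283.890936 * 6.76 / 1000 = 1.91910273 kg
Cost = 1.91910273 * 215.2 = 412.9909 $


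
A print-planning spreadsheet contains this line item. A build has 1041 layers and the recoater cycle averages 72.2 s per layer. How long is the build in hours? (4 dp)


t = 1041 * 72.2 / 3600 = 20.8778 hrs


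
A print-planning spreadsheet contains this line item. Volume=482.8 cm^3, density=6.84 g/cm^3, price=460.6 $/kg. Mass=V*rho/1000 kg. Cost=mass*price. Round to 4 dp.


Mass = 482.8*6.84/1000 = 3.302352 kg
Cost = 3.302352 * 460.6 = 1521.0633 $


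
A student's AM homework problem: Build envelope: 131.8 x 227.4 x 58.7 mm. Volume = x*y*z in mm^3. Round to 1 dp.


V = 131.8 * 227.4 * 58.7 = 1759316.5 mm^3


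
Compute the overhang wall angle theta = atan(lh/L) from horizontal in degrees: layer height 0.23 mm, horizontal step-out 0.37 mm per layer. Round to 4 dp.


angle = atan(0.23/0.37) = 31.866 degrees


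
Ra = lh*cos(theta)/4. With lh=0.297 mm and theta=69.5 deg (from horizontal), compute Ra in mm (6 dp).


Ra = 0.297 * cos(69.5) / 4 = 0.026003 mm


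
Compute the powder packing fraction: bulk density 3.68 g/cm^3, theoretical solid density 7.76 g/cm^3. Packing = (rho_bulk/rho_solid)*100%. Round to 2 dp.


Packing = (3.68/7.76)*100 = 47.42 %


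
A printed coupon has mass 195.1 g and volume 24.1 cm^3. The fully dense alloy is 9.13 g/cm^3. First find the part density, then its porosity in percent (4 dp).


rho_part = 195.1 / 24.1 = 8.09543568 g/cm^3
Porosity = (1 - 8.09543568/9.13)*100 = 11.3315 %


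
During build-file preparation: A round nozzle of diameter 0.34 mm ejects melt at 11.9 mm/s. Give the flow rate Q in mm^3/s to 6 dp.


A = pi*(0.34/2)^2 = 0.09079203 mm^2
Q = 0.09079203 * 11.9 = 1.080425 mm^3/s


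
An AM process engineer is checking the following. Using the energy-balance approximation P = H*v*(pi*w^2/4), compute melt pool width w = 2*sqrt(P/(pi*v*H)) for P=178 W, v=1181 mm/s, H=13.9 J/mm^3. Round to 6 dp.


w = 2*sqrt(178/(pi*1181*13.9)) = 0.117499 mm


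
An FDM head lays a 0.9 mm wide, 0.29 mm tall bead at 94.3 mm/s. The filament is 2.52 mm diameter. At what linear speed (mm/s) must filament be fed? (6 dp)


Q = 0.9 * 0.29 * 94.3 = 24.6123 mm^3/s
A_fil = pi*(2.52/2)^2 = 4.9875925 mm^2
v_feed = 24.6123 / 4.9875925 = 4.934705 mm/s


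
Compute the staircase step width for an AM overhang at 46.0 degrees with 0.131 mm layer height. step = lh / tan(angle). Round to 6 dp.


step = 0.131 / tan(46.0) = 0.126505 mm


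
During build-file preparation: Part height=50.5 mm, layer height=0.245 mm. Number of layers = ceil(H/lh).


Layers = ceil(50.5/0.245) = 207


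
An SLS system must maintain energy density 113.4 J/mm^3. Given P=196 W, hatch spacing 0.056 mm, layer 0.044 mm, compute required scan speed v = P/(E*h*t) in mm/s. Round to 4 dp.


v = 196 / (113.4*0.056*0.044) = 701.459 mm/s


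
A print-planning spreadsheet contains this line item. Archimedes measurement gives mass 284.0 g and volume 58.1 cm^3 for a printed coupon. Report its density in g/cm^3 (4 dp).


rho = 284.0 / 58.1 = 4.8881 g/cm^3


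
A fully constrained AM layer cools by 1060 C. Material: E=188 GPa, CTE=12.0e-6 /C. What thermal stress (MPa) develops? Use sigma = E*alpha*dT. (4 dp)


sigma = 188*1000 * 12.0e-6 * 1060 = 2391.36 MPa


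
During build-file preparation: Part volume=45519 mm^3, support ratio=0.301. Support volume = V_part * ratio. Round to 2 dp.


V_support = 45519 * 0.301 = 13701.22 mm^3


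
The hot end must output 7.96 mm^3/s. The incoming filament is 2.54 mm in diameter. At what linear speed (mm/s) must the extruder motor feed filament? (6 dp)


A = pi*(2.54/2)^2 = 5.067075
v = 7.96 / 5.067075 = 1.570926 mm/s


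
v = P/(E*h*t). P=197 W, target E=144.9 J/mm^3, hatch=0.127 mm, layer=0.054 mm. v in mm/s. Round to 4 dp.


v = 197 / (144.9*0.127*0.054) = 198.2441 mm/s


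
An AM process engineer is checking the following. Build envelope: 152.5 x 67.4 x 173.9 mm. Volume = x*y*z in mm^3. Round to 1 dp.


V = 152.5 * 67.4 * 173.9 = 1787431.2 mm^3


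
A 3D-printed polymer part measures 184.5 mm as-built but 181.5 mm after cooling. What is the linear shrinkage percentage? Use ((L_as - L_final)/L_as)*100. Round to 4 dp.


Shrinkage = ((184.5-181.5)/184.5)*100 = 1.626 %


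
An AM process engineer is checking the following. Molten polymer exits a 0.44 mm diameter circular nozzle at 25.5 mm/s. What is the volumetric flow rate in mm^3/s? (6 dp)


A = pi*(0.44/2)^2 = 0.15205308 mm^2
Q = 0.15205308 * 25.5 = 3.877354 mm^3/s


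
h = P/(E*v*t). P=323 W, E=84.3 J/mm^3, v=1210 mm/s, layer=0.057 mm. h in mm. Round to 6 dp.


h = 323 / (84.3*1210*0.057) = 0.055554 mm


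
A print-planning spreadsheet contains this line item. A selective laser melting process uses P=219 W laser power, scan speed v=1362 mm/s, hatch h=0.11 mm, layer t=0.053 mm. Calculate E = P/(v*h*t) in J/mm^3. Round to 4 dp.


E = 219 / (1362*0.11*0.053) = 27.5803 J/mm^3


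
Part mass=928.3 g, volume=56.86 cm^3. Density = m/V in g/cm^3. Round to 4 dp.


rho = 928.3 / 56.86 = 16.3261 g/cm^3


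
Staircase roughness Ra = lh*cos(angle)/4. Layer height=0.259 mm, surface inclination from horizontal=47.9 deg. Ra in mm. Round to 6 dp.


Ra = 0.259 * cos(47.9) / 4 = 0.04341 mm


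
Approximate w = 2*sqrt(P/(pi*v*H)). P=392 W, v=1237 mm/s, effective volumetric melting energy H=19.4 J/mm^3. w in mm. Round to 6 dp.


w = 2*sqrt(392/(pi*1237*19.4)) = 0.144216 mm


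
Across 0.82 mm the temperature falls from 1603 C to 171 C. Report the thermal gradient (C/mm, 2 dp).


G = (1603-171)/0.82 = 1746.34 C/mm


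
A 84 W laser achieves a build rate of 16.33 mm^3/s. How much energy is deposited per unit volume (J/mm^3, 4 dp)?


SE = 84 / 16.33 = 5.1439 J/mm^3


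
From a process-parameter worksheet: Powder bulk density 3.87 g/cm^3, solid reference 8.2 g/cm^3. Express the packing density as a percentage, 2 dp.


Packing = (3.87/8.2)*100 = 47.2 %


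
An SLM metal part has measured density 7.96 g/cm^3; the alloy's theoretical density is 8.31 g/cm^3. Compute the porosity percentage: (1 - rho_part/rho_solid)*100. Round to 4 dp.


Porosity = (1-7.96/8.31)*100 = 4.2118 %


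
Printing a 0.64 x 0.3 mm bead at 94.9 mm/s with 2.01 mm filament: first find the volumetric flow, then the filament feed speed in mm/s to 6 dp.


Q = 0.64 * 0.3 * 94.9 = 18.2208 mm^3/s
A_fil = pi*(2.01/2)^2 = 3.17308712 mm^2
v_feed = 18.2208 / 3.17308712 = 5.742294 mm/s


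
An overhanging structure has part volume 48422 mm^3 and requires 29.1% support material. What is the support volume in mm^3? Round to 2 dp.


V_support = 48422 * 0.291 = 14090.8 mm^3


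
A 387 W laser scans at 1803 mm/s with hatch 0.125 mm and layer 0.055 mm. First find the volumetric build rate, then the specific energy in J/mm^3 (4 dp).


Build rate = 1803 * 0.125 * 0.055 = 12.395625 mm^3/s
SE = 387 / 12.395625 = 31.2207 J/mm^3


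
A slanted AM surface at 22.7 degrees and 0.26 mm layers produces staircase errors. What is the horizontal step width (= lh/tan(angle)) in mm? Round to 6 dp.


step = 0.26 / tan(22.7) = 0.62155 mm


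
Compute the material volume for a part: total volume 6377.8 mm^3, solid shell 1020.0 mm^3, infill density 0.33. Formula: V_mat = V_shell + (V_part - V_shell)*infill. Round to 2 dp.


V_infill = (6377.8 - 1020.0) * 0.33 = 1768.07
V_total = 1020.0 + 1768.07 = 2788.07 mm^3


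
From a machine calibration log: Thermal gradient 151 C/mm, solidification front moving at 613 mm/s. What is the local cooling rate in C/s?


CR = 151 * 613 = 92563 C/s


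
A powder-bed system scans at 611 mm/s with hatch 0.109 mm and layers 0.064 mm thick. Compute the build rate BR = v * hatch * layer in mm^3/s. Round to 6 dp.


Rate = 611 * 0.109 * 0.064 = 4.262336 mm^3/s


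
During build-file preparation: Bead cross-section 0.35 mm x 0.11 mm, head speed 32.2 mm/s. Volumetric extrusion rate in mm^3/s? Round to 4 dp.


Rate = 0.35 * 0.11 * 32.2 = 1.2397 mm^3/s


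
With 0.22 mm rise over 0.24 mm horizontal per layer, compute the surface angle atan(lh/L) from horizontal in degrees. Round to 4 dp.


angle = atan(0.22/0.24) = 42.5104 degrees


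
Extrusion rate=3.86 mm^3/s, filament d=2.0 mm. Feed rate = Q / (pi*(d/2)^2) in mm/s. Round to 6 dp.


A = pi*(2.0/2)^2 = 3.141593
v = 3.86 / 3.141593 = 1.228676 mm/s


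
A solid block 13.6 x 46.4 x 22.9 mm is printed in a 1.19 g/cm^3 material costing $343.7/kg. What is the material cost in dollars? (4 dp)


V = 13.6 * 46.4 * 22.9 = 14450.816 mm^3 = 14.450816 cm^3
Mass = 14.450816 * 1.19 / 1000 = 0.01719647 kg
Cost = 0.01719647 * 343.7 = 5.9104 $


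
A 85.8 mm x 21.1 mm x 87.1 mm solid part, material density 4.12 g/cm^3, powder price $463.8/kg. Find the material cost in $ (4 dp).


V = 85.8 * 21.1 * 87.1 = 157684.098 mm^3 = 157.684098 cm^3
Mass = 157.684098 * 4.12 / 1000 = 0.64965848 kg
Cost = 0.64965848 * 463.8 = 301.3116 $


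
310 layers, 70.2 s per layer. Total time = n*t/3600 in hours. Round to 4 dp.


t = 310 * 70.2 / 3600 = 6.045 hrs


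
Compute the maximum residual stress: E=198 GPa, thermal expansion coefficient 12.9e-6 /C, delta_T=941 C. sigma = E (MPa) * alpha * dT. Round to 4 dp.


sigma = 198*1000 * 12.9e-6 * 941 = 2403.5022 MPa


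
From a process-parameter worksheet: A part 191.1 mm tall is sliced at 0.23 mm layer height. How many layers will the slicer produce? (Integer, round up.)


Layers = ceil(191.1/0.23) = 831


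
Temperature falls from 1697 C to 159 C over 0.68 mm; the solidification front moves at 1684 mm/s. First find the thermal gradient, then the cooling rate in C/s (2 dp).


G = (1697-159)/0.68 = 2261.76470588 C/mm
CR = 2261.76470588 * 1684 = 3808811.76 C/s


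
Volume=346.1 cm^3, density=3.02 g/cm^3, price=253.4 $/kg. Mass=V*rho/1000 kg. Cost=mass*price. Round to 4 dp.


Mass = 346.1*3.02/1000 = 1.045222 kg
Cost = 1.045222 * 253.4 = 264.8593 $


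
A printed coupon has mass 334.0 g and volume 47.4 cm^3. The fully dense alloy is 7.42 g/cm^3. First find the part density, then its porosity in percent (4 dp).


rho_part = 334.0 / 47.4 = 7.0464135 g/cm^3
Porosity = (1 - 7.0464135/7.42)*100 = 5.0349 %


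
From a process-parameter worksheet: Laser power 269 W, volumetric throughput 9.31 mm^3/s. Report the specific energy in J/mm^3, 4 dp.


SE = 269 / 9.31 = 28.8937 J/mm^3


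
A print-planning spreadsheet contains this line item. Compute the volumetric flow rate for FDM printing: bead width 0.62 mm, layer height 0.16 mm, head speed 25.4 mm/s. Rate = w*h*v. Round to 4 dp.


Rate = 0.62 * 0.16 * 25.4 = 2.5197 mm^3/s


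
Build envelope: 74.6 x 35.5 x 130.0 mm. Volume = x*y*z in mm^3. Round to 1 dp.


V = 74.6 * 35.5 * 130.0 = 344279.0 mm^3


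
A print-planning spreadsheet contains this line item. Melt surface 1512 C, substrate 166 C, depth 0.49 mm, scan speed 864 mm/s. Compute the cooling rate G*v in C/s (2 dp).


G = (1512-166)/0.49 = 2746.93877551 C/mm
CR = 2746.93877551 * 864 = 2373355.1 C/s


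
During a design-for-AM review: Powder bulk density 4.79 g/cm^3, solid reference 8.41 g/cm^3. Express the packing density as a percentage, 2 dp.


Packing = (4.79/8.41)*100 = 56.96 %


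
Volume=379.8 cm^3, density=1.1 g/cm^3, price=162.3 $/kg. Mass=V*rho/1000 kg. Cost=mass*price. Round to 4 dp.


Mass = 379.8*1.1/1000 = 0.41778 kg
Cost = 0.41778 * 162.3 = 67.8057 $


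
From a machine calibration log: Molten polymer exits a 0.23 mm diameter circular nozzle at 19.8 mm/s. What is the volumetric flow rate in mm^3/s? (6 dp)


A = pi*(0.23/2)^2 = 0.04154756 mm^2
Q = 0.04154756 * 19.8 = 0.822642 mm^3/s


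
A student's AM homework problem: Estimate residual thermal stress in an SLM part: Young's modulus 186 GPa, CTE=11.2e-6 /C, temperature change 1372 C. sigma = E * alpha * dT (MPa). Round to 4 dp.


sigma = 186*1000 * 11.2e-6 * 1372 = 2858.1504 MPa


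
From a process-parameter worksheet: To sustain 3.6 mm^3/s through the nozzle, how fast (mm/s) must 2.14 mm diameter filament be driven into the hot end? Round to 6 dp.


A = pi*(2.14/2)^2 = 3.596809
v = 3.6 / 3.596809 = 1.000887 mm/s


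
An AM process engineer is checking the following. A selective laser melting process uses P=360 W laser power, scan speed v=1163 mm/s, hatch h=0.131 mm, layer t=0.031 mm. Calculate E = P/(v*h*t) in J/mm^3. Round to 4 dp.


E = 360 / (1163*0.131*0.031) = 76.2237 J/mm^3


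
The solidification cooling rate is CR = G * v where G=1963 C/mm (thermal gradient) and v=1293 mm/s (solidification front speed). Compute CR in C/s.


CR = 1963 * 1293 = 2538159 C/s


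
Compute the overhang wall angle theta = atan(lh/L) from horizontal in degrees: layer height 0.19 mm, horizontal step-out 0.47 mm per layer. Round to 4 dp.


angle = atan(0.19/0.47) = 22.0113 degrees


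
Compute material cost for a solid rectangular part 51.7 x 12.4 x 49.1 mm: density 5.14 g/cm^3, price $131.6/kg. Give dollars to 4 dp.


V = 51.7 * 12.4 * 49.1 = 31477.028 mm^3 = 31.477028 cm^3
Mass = 31.477028 * 5.14 / 1000 = 0.16179192 kg
Cost = 0.16179192 * 131.6 = 21.2918 $


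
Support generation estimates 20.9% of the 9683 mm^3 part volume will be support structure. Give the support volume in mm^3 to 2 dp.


V_support = 9683 * 0.209 = 2023.75 mm^3


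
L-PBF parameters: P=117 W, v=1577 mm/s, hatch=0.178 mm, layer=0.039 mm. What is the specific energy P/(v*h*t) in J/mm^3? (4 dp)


Build rate = 1577 * 0.178 * 0.039 = 10.947534 mm^3/s
SE = 117 / 10.947534 = 10.6873 J/mm^3


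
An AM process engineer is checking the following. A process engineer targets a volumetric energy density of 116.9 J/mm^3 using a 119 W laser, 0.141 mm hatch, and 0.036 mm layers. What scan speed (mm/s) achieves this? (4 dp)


v = 119 / (116.9*0.141*0.036) = 200.5445 mm/s


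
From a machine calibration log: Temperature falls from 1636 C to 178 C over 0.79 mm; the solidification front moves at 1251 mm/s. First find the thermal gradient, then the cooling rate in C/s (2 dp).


G = (1636-178)/0.79 = 1845.56962025 C/mm
CR = 1845.56962025 * 1251 = 2308807.59 C/s


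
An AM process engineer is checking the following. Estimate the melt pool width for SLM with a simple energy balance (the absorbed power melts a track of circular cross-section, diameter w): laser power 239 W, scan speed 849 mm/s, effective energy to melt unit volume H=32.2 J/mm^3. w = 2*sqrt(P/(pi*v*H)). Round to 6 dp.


w = 2*sqrt(239/(pi*849*32.2)) = 0.105505 mm


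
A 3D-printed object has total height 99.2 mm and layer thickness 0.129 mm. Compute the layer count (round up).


Layers = ceil(99.2/0.129) = 769


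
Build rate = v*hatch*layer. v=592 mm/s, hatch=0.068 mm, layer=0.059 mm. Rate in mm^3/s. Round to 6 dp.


Rate = 592 * 0.068 * 0.059 = 2.375104 mm^3/s


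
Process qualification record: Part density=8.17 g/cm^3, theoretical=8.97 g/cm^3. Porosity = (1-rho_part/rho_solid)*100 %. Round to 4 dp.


Porosity = (1-8.17/8.97)*100 = 8.9186 %


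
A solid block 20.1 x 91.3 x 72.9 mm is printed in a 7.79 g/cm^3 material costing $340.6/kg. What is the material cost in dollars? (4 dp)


V = 20.1 * 91.3 * 72.9 = 133780.977 mm^3 = 133.780977 cm^3
Mass = 133.780977 * 7.79 / 1000 = 1.04215381 kg
Cost = 1.04215381 * 340.6 = 354.9576 $


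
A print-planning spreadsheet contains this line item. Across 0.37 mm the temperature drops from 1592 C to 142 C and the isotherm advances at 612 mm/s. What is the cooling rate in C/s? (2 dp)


G = (1592-142)/0.37 = 3918.91891892 C/mm
CR = 3918.91891892 * 612 = 2398378.38 C/s


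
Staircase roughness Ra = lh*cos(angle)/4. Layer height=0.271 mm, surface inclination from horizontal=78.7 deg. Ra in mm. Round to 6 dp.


Ra = 0.271 * cos(78.7) / 4 = 0.013275 mm


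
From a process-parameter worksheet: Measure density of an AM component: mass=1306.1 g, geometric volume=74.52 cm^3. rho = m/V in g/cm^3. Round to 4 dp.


rho = 1306.1 / 74.52 = 17.5268 g/cm^3


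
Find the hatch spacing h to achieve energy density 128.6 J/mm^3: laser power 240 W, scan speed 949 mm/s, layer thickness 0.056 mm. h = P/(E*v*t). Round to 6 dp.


h = 240 / (128.6*949*0.056) = 0.035117 mm


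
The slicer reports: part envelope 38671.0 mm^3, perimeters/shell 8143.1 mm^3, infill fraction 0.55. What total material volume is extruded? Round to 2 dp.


V_infill = (38671.0 - 8143.1) * 0.55 = 16790.35
V_total = 8143.1 + 16790.35 = 24933.45 mm^3


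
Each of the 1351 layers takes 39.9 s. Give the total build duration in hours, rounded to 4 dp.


t = 1351 * 39.9 / 3600 = 14.9736 hrs


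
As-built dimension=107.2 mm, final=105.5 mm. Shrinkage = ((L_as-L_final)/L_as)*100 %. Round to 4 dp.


Shrinkage = ((107.2-105.5)/107.2)*100 = 1.5858 %


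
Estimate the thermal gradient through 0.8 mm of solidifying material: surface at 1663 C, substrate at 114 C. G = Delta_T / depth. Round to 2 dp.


G = (1663-114)/0.8 = 1936.25 C/mm


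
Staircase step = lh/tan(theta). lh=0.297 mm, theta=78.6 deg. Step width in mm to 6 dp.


step = 0.297 / tan(78.6) = 0.059886 mm


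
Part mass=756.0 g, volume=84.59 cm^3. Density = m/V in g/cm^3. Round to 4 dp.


rho = 756.0 / 84.59 = 8.9372 g/cm^3


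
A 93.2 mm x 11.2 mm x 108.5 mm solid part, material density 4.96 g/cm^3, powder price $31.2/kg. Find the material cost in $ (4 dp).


V = 93.2 * 11.2 * 108.5 = 113256.64 mm^3 = 113.25664 cm^3
Mass = 113.25664 * 4.96 / 1000 = 0.56175293 kg
Cost = 0.56175293 * 31.2 = 17.5267 $


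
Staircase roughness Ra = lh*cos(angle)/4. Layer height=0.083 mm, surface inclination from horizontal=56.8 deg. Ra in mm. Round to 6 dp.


Ra = 0.083 * cos(56.8) / 4 = 0.011362 mm


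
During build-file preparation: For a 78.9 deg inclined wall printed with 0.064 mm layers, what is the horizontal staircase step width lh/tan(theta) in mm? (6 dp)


step = 0.064 / tan(78.9) = 0.012556 mm


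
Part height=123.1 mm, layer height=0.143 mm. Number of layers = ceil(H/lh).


Layers = ceil(123.1/0.143) = 861


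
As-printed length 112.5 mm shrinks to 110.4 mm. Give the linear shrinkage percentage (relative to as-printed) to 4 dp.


Shrinkage = ((112.5-110.4)/112.5)*100 = 1.8667 %


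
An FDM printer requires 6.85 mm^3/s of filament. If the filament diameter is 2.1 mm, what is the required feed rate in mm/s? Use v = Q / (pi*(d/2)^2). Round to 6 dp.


A = pi*(2.1/2)^2 = 3.463606
v = 6.85 / 3.463606 = 1.977708 mm/s


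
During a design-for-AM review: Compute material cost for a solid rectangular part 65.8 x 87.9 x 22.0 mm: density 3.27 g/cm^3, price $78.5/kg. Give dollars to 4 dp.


V = 65.8 * 87.9 * 22.0 = 127244.04 mm^3 = 127.24404 cm^3
Mass = 127.24404 * 3.27 / 1000 = 0.41608801 kg
Cost = 0.41608801 * 78.5 = 32.6629 $


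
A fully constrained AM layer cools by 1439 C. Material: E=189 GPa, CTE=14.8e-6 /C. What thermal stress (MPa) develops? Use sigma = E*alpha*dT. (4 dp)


sigma = 189*1000 * 14.8e-6 * 1439 = 4025.1708 MPa


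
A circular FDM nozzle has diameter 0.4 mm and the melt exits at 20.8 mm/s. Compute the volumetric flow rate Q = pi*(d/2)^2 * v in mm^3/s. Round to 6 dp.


A = pi*(0.4/2)^2 = 0.12566371 mm^2
Q = 0.12566371 * 20.8 = 2.613805 mm^3/s


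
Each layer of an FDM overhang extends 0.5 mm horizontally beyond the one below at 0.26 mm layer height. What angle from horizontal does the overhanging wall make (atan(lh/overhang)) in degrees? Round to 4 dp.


angle = atan(0.26/0.5) = 27.4744 degrees


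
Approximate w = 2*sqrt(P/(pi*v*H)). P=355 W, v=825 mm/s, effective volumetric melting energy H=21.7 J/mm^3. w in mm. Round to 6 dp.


w = 2*sqrt(355/(pi*825*21.7)) = 0.158896 mm


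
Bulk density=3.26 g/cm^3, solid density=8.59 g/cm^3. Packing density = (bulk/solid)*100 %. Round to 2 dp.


Packing = (3.26/8.59)*100 = 37.95 %


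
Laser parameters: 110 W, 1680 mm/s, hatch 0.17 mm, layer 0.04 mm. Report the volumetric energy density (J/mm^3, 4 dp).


E = 110 / (1680*0.17*0.04) = 9.6289 J/mm^3


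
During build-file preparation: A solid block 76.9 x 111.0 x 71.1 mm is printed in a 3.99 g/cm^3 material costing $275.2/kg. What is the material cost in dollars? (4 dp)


V = 76.9 * 111.0 * 71.1 = 606902.49 mm^3 = 606.90249 cm^3
Mass = 606.90249 * 3.99 / 1000 = 2.42154094 kg
Cost = 2.42154094 * 275.2 = 666.4081 $


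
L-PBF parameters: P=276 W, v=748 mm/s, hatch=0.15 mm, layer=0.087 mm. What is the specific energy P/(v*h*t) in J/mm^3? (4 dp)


Build rate = 748 * 0.15 * 0.087 = 9.7614 mm^3/s
SE = 276 / 9.7614 = 28.2746 J/mm^3


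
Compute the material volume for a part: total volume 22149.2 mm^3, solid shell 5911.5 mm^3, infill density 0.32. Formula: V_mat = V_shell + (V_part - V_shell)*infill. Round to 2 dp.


V_infill = (22149.2 - 5911.5) * 0.32 = 5196.06
V_total = 5911.5 + 5196.06 = 11107.56 mm^3


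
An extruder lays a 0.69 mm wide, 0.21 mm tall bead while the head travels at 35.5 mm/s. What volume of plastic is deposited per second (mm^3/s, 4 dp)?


Rate = 0.69 * 0.21 * 35.5 = 5.144 mm^3/s
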